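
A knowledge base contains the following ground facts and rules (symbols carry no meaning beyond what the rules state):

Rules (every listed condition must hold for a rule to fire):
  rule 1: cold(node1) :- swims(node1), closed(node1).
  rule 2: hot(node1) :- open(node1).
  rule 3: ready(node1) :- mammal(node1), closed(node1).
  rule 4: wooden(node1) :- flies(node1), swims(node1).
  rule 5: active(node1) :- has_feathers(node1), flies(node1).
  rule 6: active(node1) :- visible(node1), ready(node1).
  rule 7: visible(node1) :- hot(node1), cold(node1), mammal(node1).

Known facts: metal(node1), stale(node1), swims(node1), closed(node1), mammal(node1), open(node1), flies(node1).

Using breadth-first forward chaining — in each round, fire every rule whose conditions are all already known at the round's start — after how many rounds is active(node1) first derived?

[1] rule 1 [cold(node1) :- swims(node1), closed(node1).]; rule 2 [hot(node1) :- open(node1).]; rule 3 [ready(node1) :- mammal(node1), closed(node1).]; rule 4 [wooden(node1) :- flies(node1), swims(node1).]. ⇒ new: cold(node1), hot(node1), ready(node1), wooden(node1).
[2] rule 7 [visible(node1) :- hot(node1), cold(node1), mammal(node1).]. ⇒ new: visible(node1).
[3] rule 6 [active(node1) :- visible(node1), ready(node1).]. ⇒ new: active(node1).
active(node1) first appears in round 3.

3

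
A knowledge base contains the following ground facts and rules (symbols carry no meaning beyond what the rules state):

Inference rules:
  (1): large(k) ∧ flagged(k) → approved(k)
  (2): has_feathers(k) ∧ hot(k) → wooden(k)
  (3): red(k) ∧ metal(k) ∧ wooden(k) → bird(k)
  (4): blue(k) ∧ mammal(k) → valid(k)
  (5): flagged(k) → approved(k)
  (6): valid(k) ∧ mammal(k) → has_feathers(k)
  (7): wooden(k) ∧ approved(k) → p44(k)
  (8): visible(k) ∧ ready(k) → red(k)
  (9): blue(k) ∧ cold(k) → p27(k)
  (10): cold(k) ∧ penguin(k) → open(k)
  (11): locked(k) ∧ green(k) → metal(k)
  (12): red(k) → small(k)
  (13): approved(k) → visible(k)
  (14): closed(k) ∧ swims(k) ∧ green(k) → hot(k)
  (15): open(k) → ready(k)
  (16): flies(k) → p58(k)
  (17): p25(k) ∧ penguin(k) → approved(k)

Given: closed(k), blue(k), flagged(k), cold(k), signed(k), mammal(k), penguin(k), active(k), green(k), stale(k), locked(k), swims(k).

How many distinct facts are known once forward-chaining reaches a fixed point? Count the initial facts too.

26

Round 1 fires (4), (5), (9), (10), (11), (14), giving valid(k), approved(k), p27(k), open(k), metal(k), hot(k).
Round 2 fires (6), (13), (15), giving has_feathers(k), visible(k), ready(k).
Round 3 fires (2), (8), giving wooden(k), red(k).
Round 4 fires (3), (7), (12), giving bird(k), p44(k), small(k).
Closure: {active(k), approved(k), bird(k), blue(k), closed(k), cold(k), flagged(k), green(k), has_feathers(k), hot(k), locked(k), mammal(k), metal(k), open(k), p27(k), p44(k), penguin(k), ready(k), red(k), signed(k), small(k), stale(k), swims(k), valid(k), visible(k), wooden(k)} — 26 facts.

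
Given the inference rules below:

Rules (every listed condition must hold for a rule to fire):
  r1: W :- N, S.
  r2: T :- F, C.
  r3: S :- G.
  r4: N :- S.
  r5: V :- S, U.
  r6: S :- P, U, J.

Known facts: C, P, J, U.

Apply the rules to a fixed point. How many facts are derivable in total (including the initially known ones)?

Round 1: r6 [S :- P, U, J.]. Adds S.
Round 2: r4 [N :- S.]; r5 [V :- S, U.]. Adds N, V.
Round 3: r1 [W :- N, S.]. Adds W.
Closure: {C, J, N, P, S, U, V, W} — 8 facts.

8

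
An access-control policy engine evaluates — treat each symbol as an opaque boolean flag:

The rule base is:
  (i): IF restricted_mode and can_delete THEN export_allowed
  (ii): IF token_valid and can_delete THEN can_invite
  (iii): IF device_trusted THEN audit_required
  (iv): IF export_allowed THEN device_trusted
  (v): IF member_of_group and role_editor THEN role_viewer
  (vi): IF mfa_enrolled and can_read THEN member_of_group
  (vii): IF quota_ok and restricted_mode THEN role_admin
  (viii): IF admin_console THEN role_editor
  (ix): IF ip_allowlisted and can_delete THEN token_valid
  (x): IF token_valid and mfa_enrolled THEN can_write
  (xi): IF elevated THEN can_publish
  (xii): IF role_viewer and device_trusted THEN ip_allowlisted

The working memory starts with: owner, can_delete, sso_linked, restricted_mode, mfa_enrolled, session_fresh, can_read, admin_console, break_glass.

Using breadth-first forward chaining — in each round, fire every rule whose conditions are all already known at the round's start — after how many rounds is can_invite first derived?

[1] (i) [IF restricted_mode and can_delete THEN export_allowed]; (vi) [IF mfa_enrolled and can_read THEN member_of_group]; (viii) [IF admin_console THEN role_editor]. ⇒ new: export_allowed, member_of_group, role_editor.
[2] (iv) [IF export_allowed THEN device_trusted]; (v) [IF member_of_group and role_editor THEN role_viewer]. ⇒ new: device_trusted, role_viewer.
[3] (iii) [IF device_trusted THEN audit_required]; (xii) [IF role_viewer and device_trusted THEN ip_allowlisted]. ⇒ new: audit_required, ip_allowlisted.
[4] (ix) [IF ip_allowlisted and can_delete THEN token_valid]. ⇒ new: token_valid.
[5] (ii) [IF token_valid and can_delete THEN can_invite]; (x) [IF token_valid and mfa_enrolled THEN can_write]. ⇒ new: can_invite, can_write.
can_invite first appears in round 5.

5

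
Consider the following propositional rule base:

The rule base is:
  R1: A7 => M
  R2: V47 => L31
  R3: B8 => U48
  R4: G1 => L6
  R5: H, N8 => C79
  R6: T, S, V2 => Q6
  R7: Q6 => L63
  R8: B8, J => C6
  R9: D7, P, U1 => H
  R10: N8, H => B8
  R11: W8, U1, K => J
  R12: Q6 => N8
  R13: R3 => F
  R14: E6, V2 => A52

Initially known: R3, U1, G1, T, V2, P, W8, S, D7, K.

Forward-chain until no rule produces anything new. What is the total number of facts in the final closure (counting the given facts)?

21

Round 1 fires R4, R6, R9, R11, R13, giving L6, Q6, H, J, F.
Round 2 fires R7, R12, giving L63, N8.
Round 3 fires R5, R10, giving C79, B8.
Round 4 fires R3, R8, giving U48, C6.
Closure: {B8, C6, C79, D7, F, G1, H, J, K, L6, L63, N8, P, Q6, R3, S, T, U1, U48, V2, W8} — 21 facts.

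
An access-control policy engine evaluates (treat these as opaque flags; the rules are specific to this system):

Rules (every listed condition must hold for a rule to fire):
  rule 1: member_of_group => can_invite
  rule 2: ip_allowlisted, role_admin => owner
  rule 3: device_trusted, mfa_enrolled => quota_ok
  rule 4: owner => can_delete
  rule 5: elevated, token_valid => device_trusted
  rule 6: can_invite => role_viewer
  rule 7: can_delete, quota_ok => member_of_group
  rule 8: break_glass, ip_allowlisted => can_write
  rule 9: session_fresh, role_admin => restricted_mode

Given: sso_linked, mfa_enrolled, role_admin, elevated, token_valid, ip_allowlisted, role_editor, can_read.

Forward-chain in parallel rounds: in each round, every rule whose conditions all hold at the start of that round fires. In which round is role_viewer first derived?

Round 1: rule 2 [ip_allowlisted, role_admin => owner]; rule 5 [elevated, token_valid => device_trusted]. Adds owner, device_trusted.
Round 2: rule 3 [device_trusted, mfa_enrolled => quota_ok]; rule 4 [owner => can_delete]. Adds quota_ok, can_delete.
Round 3: rule 7 [can_delete, quota_ok => member_of_group]. Adds member_of_group.
Round 4: rule 1 [member_of_group => can_invite]. Adds can_invite.
Round 5: rule 6 [can_invite => role_viewer]. Adds role_viewer.
role_viewer first appears in round 5.

5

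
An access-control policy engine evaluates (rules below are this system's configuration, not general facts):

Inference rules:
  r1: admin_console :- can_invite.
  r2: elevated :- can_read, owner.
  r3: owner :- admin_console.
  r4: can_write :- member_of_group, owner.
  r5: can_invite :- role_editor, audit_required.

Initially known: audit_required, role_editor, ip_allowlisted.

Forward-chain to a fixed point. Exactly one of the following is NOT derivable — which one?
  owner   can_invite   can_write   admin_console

Round 1: r5 [can_invite :- role_editor, audit_required.]. Adds can_invite.
Round 2: r1 [admin_console :- can_invite.]. Adds admin_console.
Round 3: r3 [owner :- admin_console.]. Adds owner.
Derived: owner (round 3), admin_console (round 2), can_invite (round 1). can_write never appears in any round.

can_write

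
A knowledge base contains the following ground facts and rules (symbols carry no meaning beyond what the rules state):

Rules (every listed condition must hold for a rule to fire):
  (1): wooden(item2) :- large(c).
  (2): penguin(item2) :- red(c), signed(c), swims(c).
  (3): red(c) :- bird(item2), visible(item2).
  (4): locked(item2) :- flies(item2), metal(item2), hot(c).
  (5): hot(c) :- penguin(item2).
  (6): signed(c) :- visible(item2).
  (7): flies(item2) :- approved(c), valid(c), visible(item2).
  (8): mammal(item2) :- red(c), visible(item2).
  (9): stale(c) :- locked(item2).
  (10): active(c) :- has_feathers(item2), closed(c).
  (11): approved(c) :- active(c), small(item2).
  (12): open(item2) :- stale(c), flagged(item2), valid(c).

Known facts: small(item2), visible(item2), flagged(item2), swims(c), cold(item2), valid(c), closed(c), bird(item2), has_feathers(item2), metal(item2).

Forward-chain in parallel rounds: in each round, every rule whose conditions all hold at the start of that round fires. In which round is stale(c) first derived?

5

Round 1 fires (3), (6), (10), giving red(c), signed(c), active(c).
Round 2 fires (2), (8), (11), giving penguin(item2), mammal(item2), approved(c).
Round 3 fires (5), (7), giving hot(c), flies(item2).
Round 4 fires (4), giving locked(item2).
Round 5 fires (9), giving stale(c).
stale(c) first appears in round 5.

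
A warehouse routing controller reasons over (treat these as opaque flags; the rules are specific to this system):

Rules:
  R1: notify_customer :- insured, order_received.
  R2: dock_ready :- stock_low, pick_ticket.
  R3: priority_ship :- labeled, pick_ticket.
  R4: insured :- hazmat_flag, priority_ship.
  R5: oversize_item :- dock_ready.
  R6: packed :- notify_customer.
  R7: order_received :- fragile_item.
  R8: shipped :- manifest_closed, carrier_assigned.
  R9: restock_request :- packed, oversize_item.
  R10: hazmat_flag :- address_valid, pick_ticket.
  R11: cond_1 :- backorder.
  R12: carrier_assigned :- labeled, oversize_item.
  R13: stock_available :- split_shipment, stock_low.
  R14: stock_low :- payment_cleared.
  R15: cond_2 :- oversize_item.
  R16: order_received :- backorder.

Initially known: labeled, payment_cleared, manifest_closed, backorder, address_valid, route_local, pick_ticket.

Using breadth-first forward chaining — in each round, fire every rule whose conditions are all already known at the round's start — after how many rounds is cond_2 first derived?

4

[1] R3 [priority_ship :- labeled, pick_ticket.]; R10 [hazmat_flag :- address_valid, pick_ticket.]; R11 [cond_1 :- backorder.]; R14 [stock_low :- payment_cleared.]; R16 [order_received :- backorder.]. ⇒ new: priority_ship, hazmat_flag, cond_1, stock_low, order_received.
[2] R2 [dock_ready :- stock_low, pick_ticket.]; R4 [insured :- hazmat_flag, priority_ship.]. ⇒ new: dock_ready, insured.
[3] R1 [notify_customer :- insured, order_received.]; R5 [oversize_item :- dock_ready.]. ⇒ new: notify_customer, oversize_item.
[4] R6 [packed :- notify_customer.]; R12 [carrier_assigned :- labeled, oversize_item.]; R15 [cond_2 :- oversize_item.]. ⇒ new: packed, carrier_assigned, cond_2.
cond_2 first appears in round 4.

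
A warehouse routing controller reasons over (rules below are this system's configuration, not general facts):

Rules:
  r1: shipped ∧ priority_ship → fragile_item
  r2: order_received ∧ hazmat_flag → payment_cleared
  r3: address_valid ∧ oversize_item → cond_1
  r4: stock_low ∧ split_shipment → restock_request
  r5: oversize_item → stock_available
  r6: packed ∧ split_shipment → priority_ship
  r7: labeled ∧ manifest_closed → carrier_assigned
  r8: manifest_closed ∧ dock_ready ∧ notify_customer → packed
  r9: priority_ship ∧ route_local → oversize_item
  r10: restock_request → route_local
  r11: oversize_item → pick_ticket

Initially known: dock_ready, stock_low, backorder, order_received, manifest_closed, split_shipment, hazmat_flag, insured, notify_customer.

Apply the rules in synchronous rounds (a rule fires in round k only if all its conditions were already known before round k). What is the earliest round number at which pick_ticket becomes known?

Round 1: r2 [order_received ∧ hazmat_flag → payment_cleared]; r4 [stock_low ∧ split_shipment → restock_request]; r8 [manifest_closed ∧ dock_ready ∧ notify_customer → packed]. New: payment_cleared, restock_request, packed.
Round 2: r6 [packed ∧ split_shipment → priority_ship]; r10 [restock_request → route_local]. New: priority_ship, route_local.
Round 3: r9 [priority_ship ∧ route_local → oversize_item]. New: oversize_item.
Round 4: r5 [oversize_item → stock_available]; r11 [oversize_item → pick_ticket]. New: stock_available, pick_ticket.
pick_ticket first appears in round 4.

4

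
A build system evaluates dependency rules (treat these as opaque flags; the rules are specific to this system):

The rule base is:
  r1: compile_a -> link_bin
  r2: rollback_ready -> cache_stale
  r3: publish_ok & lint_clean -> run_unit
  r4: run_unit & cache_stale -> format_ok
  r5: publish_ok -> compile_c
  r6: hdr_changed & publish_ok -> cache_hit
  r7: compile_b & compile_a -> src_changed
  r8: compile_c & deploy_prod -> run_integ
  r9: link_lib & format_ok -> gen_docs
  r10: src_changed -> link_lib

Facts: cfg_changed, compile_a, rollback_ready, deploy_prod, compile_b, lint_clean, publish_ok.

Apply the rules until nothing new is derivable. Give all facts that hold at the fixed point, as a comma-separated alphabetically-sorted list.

[1] r1 [compile_a -> link_bin]; r2 [rollback_ready -> cache_stale]; r3 [publish_ok & lint_clean -> run_unit]; r5 [publish_ok -> compile_c]; r7 [compile_b & compile_a -> src_changed]. ⇒ new: link_bin, cache_stale, run_unit, compile_c, src_changed.
[2] r4 [run_unit & cache_stale -> format_ok]; r8 [compile_c & deploy_prod -> run_integ]; r10 [src_changed -> link_lib]. ⇒ new: format_ok, run_integ, link_lib.
[3] r9 [link_lib & format_ok -> gen_docs]. ⇒ new: gen_docs.

cache_stale, cfg_changed, compile_a, compile_b, compile_c, deploy_prod, format_ok, gen_docs, link_bin, link_lib, lint_clean, publish_ok, rollback_ready, run_integ, run_unit, src_changed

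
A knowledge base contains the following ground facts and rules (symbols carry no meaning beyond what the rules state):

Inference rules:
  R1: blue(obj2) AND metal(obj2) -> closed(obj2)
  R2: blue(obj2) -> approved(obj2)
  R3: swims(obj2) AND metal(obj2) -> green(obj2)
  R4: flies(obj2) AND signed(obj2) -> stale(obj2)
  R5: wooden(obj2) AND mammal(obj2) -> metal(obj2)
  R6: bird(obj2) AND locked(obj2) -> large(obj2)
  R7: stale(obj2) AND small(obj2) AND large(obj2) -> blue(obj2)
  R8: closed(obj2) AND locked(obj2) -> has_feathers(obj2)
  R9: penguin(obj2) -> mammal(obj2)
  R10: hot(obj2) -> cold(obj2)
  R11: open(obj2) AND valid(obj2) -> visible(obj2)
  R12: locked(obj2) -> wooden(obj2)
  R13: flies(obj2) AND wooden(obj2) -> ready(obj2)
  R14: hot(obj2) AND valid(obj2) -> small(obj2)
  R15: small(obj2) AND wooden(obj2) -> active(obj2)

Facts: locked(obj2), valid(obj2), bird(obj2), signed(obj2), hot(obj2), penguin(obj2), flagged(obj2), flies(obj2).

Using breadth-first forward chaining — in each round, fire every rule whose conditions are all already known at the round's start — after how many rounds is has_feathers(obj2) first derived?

4

Round 1: R4 [flies(obj2) AND signed(obj2) -> stale(obj2)]; R6 [bird(obj2) AND locked(obj2) -> large(obj2)]; R9 [penguin(obj2) -> mammal(obj2)]; R10 [hot(obj2) -> cold(obj2)]; R12 [locked(obj2) -> wooden(obj2)]; R14 [hot(obj2) AND valid(obj2) -> small(obj2)]. Adds stale(obj2), large(obj2), mammal(obj2), cold(obj2), wooden(obj2), small(obj2).
Round 2: R5 [wooden(obj2) AND mammal(obj2) -> metal(obj2)]; R7 [stale(obj2) AND small(obj2) AND large(obj2) -> blue(obj2)]; R13 [flies(obj2) AND wooden(obj2) -> ready(obj2)]; R15 [small(obj2) AND wooden(obj2) -> active(obj2)]. Adds metal(obj2), blue(obj2), ready(obj2), active(obj2).
Round 3: R1 [blue(obj2) AND metal(obj2) -> closed(obj2)]; R2 [blue(obj2) -> approved(obj2)]. Adds closed(obj2), approved(obj2).
Round 4: R8 [closed(obj2) AND locked(obj2) -> has_feathers(obj2)]. Adds has_feathers(obj2).
has_feathers(obj2) first appears in round 4.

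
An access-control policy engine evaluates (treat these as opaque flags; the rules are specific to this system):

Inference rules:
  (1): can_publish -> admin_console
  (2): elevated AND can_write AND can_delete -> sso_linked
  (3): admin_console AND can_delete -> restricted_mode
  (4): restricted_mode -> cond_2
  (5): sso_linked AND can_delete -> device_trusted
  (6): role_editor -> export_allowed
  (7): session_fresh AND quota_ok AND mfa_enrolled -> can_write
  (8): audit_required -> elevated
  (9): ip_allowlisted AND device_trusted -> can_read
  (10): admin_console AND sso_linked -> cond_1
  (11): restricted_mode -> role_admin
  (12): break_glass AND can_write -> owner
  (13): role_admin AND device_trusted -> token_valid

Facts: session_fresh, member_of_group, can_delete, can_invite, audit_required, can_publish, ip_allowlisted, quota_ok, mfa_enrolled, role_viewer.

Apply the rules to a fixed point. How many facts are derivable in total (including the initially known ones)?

21

[1] (1) [can_publish -> admin_console]; (7) [session_fresh AND quota_ok AND mfa_enrolled -> can_write]; (8) [audit_required -> elevated]. ⇒ new: admin_console, can_write, elevated.
[2] (2) [elevated AND can_write AND can_delete -> sso_linked]; (3) [admin_console AND can_delete -> restricted_mode]. ⇒ new: sso_linked, restricted_mode.
[3] (4) [restricted_mode -> cond_2]; (5) [sso_linked AND can_delete -> device_trusted]; (10) [admin_console AND sso_linked -> cond_1]; (11) [restricted_mode -> role_admin]. ⇒ new: cond_2, device_trusted, cond_1, role_admin.
[4] (9) [ip_allowlisted AND device_trusted -> can_read]; (13) [role_admin AND device_trusted -> token_valid]. ⇒ new: can_read, token_valid.
Closure: {admin_console, audit_required, can_delete, can_invite, can_publish, can_read, can_write, cond_1, cond_2, device_trusted, elevated, ip_allowlisted, member_of_group, mfa_enrolled, quota_ok, restricted_mode, role_admin, role_viewer, session_fresh, sso_linked, token_valid} — 21 facts.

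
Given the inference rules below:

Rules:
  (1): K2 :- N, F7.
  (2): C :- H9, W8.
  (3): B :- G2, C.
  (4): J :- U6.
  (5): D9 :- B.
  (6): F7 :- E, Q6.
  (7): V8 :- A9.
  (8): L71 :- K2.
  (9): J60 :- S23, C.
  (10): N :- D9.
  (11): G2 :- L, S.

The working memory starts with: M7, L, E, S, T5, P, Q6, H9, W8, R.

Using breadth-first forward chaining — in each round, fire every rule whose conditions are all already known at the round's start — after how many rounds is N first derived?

4

Round 1 — (2), (6), (11), derive C, F7, G2.
Round 2 — (3), derive B.
Round 3 — (5), derive D9.
Round 4 — (10), derive N.
N first appears in round 4.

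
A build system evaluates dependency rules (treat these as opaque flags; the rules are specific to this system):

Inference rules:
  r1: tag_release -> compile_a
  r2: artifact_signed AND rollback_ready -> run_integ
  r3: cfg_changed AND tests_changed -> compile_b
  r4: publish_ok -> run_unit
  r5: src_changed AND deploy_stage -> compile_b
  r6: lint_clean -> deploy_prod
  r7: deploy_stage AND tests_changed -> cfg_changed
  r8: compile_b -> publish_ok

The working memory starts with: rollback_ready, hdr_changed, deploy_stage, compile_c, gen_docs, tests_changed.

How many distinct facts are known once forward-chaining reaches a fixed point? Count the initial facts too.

Round 1 — r7, derive cfg_changed.
Round 2 — r3, derive compile_b.
Round 3 — r8, derive publish_ok.
Round 4 — r4, derive run_unit.
Closure: {cfg_changed, compile_b, compile_c, deploy_stage, gen_docs, hdr_changed, publish_ok, rollback_ready, run_unit, tests_changed} — 10 facts.

10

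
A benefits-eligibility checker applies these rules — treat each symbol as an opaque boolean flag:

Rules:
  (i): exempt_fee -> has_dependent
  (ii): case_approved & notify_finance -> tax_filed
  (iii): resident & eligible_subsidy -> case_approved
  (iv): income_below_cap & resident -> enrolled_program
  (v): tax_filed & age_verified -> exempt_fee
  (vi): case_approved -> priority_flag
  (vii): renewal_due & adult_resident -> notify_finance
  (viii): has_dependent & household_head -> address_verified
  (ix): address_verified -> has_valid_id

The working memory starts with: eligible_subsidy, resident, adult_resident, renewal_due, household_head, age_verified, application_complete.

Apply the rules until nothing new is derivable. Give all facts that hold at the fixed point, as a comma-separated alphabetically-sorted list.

address_verified, adult_resident, age_verified, application_complete, case_approved, eligible_subsidy, exempt_fee, has_dependent, has_valid_id, household_head, notify_finance, priority_flag, renewal_due, resident, tax_filed

[1] (iii) [resident & eligible_subsidy -> case_approved]; (vii) [renewal_due & adult_resident -> notify_finance]. ⇒ new: case_approved, notify_finance.
[2] (ii) [case_approved & notify_finance -> tax_filed]; (vi) [case_approved -> priority_flag]. ⇒ new: tax_filed, priority_flag.
[3] (v) [tax_filed & age_verified -> exempt_fee]. ⇒ new: exempt_fee.
[4] (i) [exempt_fee -> has_dependent]. ⇒ new: has_dependent.
[5] (viii) [has_dependent & household_head -> address_verified]. ⇒ new: address_verified.
[6] (ix) [address_verified -> has_valid_id]. ⇒ new: has_valid_id.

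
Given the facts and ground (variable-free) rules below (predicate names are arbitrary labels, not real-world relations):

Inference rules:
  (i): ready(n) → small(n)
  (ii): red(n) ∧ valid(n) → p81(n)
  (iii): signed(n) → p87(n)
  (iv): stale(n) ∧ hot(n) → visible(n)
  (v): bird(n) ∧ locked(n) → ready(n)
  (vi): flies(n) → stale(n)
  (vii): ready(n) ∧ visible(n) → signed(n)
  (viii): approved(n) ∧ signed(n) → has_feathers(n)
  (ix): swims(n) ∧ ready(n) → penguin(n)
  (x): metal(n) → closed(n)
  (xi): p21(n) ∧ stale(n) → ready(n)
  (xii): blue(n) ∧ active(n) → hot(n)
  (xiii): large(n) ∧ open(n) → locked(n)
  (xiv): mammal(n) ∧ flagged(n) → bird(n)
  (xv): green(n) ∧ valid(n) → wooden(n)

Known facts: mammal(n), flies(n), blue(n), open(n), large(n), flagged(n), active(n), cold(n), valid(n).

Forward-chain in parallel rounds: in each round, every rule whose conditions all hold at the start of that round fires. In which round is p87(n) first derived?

4

Round 1: (vi) [flies(n) → stale(n)]; (xii) [blue(n) ∧ active(n) → hot(n)]; (xiii) [large(n) ∧ open(n) → locked(n)]; (xiv) [mammal(n) ∧ flagged(n) → bird(n)]. Adds stale(n), hot(n), locked(n), bird(n).
Round 2: (iv) [stale(n) ∧ hot(n) → visible(n)]; (v) [bird(n) ∧ locked(n) → ready(n)]. Adds visible(n), ready(n).
Round 3: (i) [ready(n) → small(n)]; (vii) [ready(n) ∧ visible(n) → signed(n)]. Adds small(n), signed(n).
Round 4: (iii) [signed(n) → p87(n)]. Adds p87(n).
p87(n) first appears in round 4.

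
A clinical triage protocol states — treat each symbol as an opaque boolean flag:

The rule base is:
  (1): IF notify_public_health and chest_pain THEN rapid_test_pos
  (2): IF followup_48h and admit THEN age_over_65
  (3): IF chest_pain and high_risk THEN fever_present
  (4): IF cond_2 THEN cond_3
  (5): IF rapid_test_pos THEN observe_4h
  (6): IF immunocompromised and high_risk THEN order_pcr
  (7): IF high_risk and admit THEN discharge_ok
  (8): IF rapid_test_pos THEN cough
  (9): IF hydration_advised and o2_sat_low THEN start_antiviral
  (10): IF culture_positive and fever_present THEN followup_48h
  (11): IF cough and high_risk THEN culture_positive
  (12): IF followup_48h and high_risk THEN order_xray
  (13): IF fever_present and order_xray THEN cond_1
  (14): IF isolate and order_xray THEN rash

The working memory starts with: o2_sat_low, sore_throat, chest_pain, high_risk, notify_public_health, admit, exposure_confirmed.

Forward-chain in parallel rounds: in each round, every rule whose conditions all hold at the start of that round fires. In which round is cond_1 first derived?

Round 1 — (1), (3), (7), derive rapid_test_pos, fever_present, discharge_ok.
Round 2 — (5), (8), derive observe_4h, cough.
Round 3 — (11), derive culture_positive.
Round 4 — (10), derive followup_48h.
Round 5 — (2), (12), derive age_over_65, order_xray.
Round 6 — (13), derive cond_1.
cond_1 first appears in round 6.

6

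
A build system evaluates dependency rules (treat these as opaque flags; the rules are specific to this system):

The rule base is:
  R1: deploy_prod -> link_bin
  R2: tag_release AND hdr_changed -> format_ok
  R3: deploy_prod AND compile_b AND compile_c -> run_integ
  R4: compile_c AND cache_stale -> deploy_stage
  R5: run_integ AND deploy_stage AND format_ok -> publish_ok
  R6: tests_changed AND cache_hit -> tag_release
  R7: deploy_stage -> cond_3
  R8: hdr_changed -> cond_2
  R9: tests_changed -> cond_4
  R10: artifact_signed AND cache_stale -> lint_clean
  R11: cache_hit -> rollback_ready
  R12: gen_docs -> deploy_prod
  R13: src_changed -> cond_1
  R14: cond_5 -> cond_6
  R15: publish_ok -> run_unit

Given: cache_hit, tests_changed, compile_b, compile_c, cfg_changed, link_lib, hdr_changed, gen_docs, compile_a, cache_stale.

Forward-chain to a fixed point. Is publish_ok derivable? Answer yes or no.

yes

[1] R4 [compile_c AND cache_stale -> deploy_stage]; R6 [tests_changed AND cache_hit -> tag_release]; R8 [hdr_changed -> cond_2]; R9 [tests_changed -> cond_4]; R11 [cache_hit -> rollback_ready]; R12 [gen_docs -> deploy_prod]. ⇒ new: deploy_stage, tag_release, cond_2, cond_4, rollback_ready, deploy_prod.
[2] R1 [deploy_prod -> link_bin]; R2 [tag_release AND hdr_changed -> format_ok]; R3 [deploy_prod AND compile_b AND compile_c -> run_integ]; R7 [deploy_stage -> cond_3]. ⇒ new: link_bin, format_ok, run_integ, cond_3.
[3] R5 [run_integ AND deploy_stage AND format_ok -> publish_ok]. ⇒ new: publish_ok.
[4] R15 [publish_ok -> run_unit]. ⇒ new: run_unit.
publish_ok appears in round 3, so it is derivable.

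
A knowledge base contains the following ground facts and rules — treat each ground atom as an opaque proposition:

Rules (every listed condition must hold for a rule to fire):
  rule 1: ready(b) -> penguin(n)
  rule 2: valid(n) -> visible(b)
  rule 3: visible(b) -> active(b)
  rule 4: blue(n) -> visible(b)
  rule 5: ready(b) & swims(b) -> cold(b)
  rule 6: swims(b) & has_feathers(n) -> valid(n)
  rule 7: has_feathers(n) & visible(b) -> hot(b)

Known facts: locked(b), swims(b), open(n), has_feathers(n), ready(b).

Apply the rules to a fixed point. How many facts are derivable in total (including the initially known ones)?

11

Round 1 — rule 1, rule 5, rule 6, derive penguin(n), cold(b), valid(n).
Round 2 — rule 2, derive visible(b).
Round 3 — rule 3, rule 7, derive active(b), hot(b).
Closure: {active(b), cold(b), has_feathers(n), hot(b), locked(b), open(n), penguin(n), ready(b), swims(b), valid(n), visible(b)} — 11 facts.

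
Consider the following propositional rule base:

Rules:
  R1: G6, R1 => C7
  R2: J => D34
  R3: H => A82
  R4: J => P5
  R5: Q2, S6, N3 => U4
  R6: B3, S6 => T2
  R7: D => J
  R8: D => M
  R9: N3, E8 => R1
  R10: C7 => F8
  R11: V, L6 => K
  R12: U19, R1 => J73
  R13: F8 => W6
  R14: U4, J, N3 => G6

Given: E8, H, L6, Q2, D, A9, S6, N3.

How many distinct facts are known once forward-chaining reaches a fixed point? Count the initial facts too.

[1] R3 [H => A82]; R5 [Q2, S6, N3 => U4]; R7 [D => J]; R8 [D => M]; R9 [N3, E8 => R1]. ⇒ new: A82, U4, J, M, R1.
[2] R2 [J => D34]; R4 [J => P5]; R14 [U4, J, N3 => G6]. ⇒ new: D34, P5, G6.
[3] R1 [G6, R1 => C7]. ⇒ new: C7.
[4] R10 [C7 => F8]. ⇒ new: F8.
[5] R13 [F8 => W6]. ⇒ new: W6.
Closure: {A82, A9, C7, D, D34, E8, F8, G6, H, J, L6, M, N3, P5, Q2, R1, S6, U4, W6} — 19 facts.

19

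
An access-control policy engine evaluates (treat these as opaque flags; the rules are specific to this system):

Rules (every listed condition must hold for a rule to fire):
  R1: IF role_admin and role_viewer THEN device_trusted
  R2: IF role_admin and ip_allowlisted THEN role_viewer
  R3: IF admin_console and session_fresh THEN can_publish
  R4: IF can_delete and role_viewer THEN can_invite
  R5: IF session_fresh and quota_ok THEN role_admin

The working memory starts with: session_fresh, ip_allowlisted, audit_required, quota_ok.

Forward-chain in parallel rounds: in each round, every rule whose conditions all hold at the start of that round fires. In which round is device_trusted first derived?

Round 1: R5 [IF session_fresh and quota_ok THEN role_admin]. Adds role_admin.
Round 2: R2 [IF role_admin and ip_allowlisted THEN role_viewer]. Adds role_viewer.
Round 3: R1 [IF role_admin and role_viewer THEN device_trusted]. Adds device_trusted.
device_trusted first appears in round 3.

3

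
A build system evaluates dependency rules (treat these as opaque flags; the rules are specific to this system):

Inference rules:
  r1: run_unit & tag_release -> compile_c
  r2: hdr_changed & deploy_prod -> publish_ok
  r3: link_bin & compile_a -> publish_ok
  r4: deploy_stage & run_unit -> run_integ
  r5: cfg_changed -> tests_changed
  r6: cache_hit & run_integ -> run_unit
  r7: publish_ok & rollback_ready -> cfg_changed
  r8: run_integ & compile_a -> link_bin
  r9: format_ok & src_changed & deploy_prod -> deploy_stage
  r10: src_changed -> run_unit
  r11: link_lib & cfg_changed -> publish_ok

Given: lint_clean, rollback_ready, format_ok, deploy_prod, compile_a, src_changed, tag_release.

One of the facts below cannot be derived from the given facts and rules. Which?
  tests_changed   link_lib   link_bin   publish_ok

link_lib

Round 1: r9 [format_ok & src_changed & deploy_prod -> deploy_stage]; r10 [src_changed -> run_unit]. New: deploy_stage, run_unit.
Round 2: r1 [run_unit & tag_release -> compile_c]; r4 [deploy_stage & run_unit -> run_integ]. New: compile_c, run_integ.
Round 3: r8 [run_integ & compile_a -> link_bin]. New: link_bin.
Round 4: r3 [link_bin & compile_a -> publish_ok]. New: publish_ok.
Round 5: r7 [publish_ok & rollback_ready -> cfg_changed]. New: cfg_changed.
Round 6: r5 [cfg_changed -> tests_changed]. New: tests_changed.
Derived: tests_changed (round 6), publish_ok (round 4), link_bin (round 3). link_lib never appears in any round.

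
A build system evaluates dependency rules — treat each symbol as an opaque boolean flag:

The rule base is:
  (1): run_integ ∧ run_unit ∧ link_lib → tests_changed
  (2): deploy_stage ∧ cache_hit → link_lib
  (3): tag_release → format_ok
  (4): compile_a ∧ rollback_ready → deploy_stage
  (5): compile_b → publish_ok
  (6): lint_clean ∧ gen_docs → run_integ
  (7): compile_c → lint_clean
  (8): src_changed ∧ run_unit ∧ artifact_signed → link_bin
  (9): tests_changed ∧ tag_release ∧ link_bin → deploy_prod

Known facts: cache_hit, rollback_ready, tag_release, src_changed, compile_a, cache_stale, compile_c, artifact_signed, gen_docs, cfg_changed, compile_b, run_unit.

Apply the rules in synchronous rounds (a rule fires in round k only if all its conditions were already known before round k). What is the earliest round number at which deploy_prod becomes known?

4

Round 1: (3) [tag_release → format_ok]; (4) [compile_a ∧ rollback_ready → deploy_stage]; (5) [compile_b → publish_ok]; (7) [compile_c → lint_clean]; (8) [src_changed ∧ run_unit ∧ artifact_signed → link_bin]. Adds format_ok, deploy_stage, publish_ok, lint_clean, link_bin.
Round 2: (2) [deploy_stage ∧ cache_hit → link_lib]; (6) [lint_clean ∧ gen_docs → run_integ]. Adds link_lib, run_integ.
Round 3: (1) [run_integ ∧ run_unit ∧ link_lib → tests_changed]. Adds tests_changed.
Round 4: (9) [tests_changed ∧ tag_release ∧ link_bin → deploy_prod]. Adds deploy_prod.
deploy_prod first appears in round 4.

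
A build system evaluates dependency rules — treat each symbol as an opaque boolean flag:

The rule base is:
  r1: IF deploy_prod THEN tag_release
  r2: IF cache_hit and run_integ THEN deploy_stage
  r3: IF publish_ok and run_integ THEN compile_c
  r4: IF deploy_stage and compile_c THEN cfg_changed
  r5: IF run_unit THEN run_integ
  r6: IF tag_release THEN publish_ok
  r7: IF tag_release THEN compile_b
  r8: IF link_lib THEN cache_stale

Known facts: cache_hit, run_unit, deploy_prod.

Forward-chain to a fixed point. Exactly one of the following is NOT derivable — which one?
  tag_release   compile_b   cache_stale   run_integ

cache_stale

Round 1 — r1, r5, derive tag_release, run_integ.
Round 2 — r2, r6, r7, derive deploy_stage, publish_ok, compile_b.
Round 3 — r3, derive compile_c.
Round 4 — r4, derive cfg_changed.
Derived: tag_release (round 1), run_integ (round 1), compile_b (round 2). cache_stale never appears in any round.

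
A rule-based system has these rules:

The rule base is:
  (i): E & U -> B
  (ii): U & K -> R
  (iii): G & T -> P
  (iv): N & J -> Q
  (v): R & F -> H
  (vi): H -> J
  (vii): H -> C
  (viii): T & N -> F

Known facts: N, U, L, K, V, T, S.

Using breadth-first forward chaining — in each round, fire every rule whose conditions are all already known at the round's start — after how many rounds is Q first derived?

Round 1: (ii) [U & K -> R]; (viii) [T & N -> F]. New: R, F.
Round 2: (v) [R & F -> H]. New: H.
Round 3: (vi) [H -> J]; (vii) [H -> C]. New: J, C.
Round 4: (iv) [N & J -> Q]. New: Q.
Q first appears in round 4.

4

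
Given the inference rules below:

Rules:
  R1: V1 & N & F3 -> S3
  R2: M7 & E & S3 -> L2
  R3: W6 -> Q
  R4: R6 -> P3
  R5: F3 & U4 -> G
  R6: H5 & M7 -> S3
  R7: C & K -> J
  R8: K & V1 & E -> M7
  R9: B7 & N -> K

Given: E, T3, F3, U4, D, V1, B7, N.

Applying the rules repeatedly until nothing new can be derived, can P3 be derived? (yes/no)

no

Round 1 — R1, R5, R9, derive S3, G, K.
Round 2 — R8, derive M7.
Round 3 — R2, derive L2.
Fixed point reached. P3 is concluded only by R4; R4 needs R6 (never derived).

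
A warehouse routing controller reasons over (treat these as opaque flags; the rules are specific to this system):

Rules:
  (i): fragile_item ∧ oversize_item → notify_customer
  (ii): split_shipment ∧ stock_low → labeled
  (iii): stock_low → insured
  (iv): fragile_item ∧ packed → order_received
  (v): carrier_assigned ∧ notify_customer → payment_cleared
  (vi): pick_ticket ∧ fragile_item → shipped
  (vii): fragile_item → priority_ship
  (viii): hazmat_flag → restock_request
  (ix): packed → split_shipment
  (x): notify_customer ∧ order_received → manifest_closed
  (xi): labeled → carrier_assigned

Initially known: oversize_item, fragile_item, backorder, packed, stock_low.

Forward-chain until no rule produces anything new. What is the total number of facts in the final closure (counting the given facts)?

Round 1: (i) [fragile_item ∧ oversize_item → notify_customer]; (iii) [stock_low → insured]; (iv) [fragile_item ∧ packed → order_received]; (vii) [fragile_item → priority_ship]; (ix) [packed → split_shipment]. New: notify_customer, insured, order_received, priority_ship, split_shipment.
Round 2: (ii) [split_shipment ∧ stock_low → labeled]; (x) [notify_customer ∧ order_received → manifest_closed]. New: labeled, manifest_closed.
Round 3: (xi) [labeled → carrier_assigned]. New: carrier_assigned.
Round 4: (v) [carrier_assigned ∧ notify_customer → payment_cleared]. New: payment_cleared.
Closure: {backorder, carrier_assigned, fragile_item, insured, labeled, manifest_closed, notify_customer, order_received, oversize_item, packed, payment_cleared, priority_ship, split_shipment, stock_low} — 14 facts.

14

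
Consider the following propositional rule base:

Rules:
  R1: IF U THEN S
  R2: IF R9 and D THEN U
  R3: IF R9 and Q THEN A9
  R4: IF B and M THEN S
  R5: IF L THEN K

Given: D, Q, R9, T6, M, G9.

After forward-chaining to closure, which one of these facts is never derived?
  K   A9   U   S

Round 1: R2 [IF R9 and D THEN U]; R3 [IF R9 and Q THEN A9]. New: U, A9.
Round 2: R1 [IF U THEN S]. New: S.
Derived: S (round 2), A9 (round 1), U (round 1). K never appears in any round.

K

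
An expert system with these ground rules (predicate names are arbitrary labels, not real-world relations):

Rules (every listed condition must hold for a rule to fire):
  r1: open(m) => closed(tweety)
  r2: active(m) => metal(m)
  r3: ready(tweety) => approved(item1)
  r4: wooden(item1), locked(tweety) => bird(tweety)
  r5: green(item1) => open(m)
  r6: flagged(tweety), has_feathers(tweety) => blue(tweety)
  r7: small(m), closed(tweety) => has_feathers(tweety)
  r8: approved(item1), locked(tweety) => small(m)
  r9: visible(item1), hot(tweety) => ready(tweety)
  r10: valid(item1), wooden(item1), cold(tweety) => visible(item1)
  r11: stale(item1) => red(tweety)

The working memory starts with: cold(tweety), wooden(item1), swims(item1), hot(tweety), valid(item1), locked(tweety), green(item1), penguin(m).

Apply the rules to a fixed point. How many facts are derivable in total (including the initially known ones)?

16

Round 1: r4 [wooden(item1), locked(tweety) => bird(tweety)]; r5 [green(item1) => open(m)]; r10 [valid(item1), wooden(item1), cold(tweety) => visible(item1)]. New: bird(tweety), open(m), visible(item1).
Round 2: r1 [open(m) => closed(tweety)]; r9 [visible(item1), hot(tweety) => ready(tweety)]. New: closed(tweety), ready(tweety).
Round 3: r3 [ready(tweety) => approved(item1)]. New: approved(item1).
Round 4: r8 [approved(item1), locked(tweety) => small(m)]. New: small(m).
Round 5: r7 [small(m), closed(tweety) => has_feathers(tweety)]. New: has_feathers(tweety).
Closure: {approved(item1), bird(tweety), closed(tweety), cold(tweety), green(item1), has_feathers(tweety), hot(tweety), locked(tweety), open(m), penguin(m), ready(tweety), small(m), swims(item1), valid(item1), visible(item1), wooden(item1)} — 16 facts.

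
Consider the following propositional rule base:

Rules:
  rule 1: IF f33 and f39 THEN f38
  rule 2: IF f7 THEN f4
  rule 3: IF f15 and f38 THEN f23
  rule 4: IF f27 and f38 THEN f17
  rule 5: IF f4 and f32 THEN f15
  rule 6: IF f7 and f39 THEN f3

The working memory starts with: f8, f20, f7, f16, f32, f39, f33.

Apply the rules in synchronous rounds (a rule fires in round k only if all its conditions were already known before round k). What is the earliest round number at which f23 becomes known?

Round 1: rule 1 [IF f33 and f39 THEN f38]; rule 2 [IF f7 THEN f4]; rule 6 [IF f7 and f39 THEN f3]. Adds f38, f4, f3.
Round 2: rule 5 [IF f4 and f32 THEN f15]. Adds f15.
Round 3: rule 3 [IF f15 and f38 THEN f23]. Adds f23.
f23 first appears in round 3.

3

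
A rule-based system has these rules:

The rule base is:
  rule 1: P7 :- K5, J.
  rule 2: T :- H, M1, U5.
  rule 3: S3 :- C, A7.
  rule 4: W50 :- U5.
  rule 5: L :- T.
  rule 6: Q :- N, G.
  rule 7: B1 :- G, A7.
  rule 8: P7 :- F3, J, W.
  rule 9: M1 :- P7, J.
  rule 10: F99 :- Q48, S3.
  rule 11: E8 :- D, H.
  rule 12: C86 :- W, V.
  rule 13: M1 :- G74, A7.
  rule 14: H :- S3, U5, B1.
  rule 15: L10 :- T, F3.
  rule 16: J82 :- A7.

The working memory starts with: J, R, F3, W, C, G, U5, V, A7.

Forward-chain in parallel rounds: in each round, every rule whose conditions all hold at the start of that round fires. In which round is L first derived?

Round 1 — rule 3, rule 4, rule 7, rule 8, rule 12, rule 16, derive S3, W50, B1, P7, C86, J82.
Round 2 — rule 9, rule 14, derive M1, H.
Round 3 — rule 2, derive T.
Round 4 — rule 5, rule 15, derive L, L10.
L first appears in round 4.

4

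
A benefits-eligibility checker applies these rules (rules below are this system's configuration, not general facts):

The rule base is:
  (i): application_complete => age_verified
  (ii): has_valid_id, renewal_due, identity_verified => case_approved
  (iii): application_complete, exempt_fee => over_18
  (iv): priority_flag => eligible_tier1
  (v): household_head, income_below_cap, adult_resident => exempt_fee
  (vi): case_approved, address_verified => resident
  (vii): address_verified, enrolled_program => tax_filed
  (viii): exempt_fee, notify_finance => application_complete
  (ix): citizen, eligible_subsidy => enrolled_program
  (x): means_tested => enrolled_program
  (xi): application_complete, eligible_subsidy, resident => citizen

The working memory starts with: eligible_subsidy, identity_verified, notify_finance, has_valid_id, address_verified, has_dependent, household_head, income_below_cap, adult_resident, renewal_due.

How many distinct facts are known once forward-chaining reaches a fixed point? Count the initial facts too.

19

Round 1: (ii) [has_valid_id, renewal_due, identity_verified => case_approved]; (v) [household_head, income_below_cap, adult_resident => exempt_fee]. Adds case_approved, exempt_fee.
Round 2: (vi) [case_approved, address_verified => resident]; (viii) [exempt_fee, notify_finance => application_complete]. Adds resident, application_complete.
Round 3: (i) [application_complete => age_verified]; (iii) [application_complete, exempt_fee => over_18]; (xi) [application_complete, eligible_subsidy, resident => citizen]. Adds age_verified, over_18, citizen.
Round 4: (ix) [citizen, eligible_subsidy => enrolled_program]. Adds enrolled_program.
Round 5: (vii) [address_verified, enrolled_program => tax_filed]. Adds tax_filed.
Closure: {address_verified, adult_resident, age_verified, application_complete, case_approved, citizen, eligible_subsidy, enrolled_program, exempt_fee, has_dependent, has_valid_id, household_head, identity_verified, income_below_cap, notify_finance, over_18, renewal_due, resident, tax_filed} — 19 facts.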